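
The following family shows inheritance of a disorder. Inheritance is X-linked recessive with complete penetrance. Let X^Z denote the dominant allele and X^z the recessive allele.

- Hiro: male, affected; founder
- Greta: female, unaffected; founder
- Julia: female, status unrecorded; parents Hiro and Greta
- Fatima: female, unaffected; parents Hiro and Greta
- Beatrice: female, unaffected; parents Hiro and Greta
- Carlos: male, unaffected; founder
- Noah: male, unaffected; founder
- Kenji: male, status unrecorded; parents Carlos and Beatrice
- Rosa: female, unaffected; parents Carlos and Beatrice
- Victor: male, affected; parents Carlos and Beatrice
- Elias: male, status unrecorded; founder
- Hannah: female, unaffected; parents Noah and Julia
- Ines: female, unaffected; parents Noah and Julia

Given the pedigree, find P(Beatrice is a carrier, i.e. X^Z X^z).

1

Beatrice is unaffected so carries Z and received z from Hiro (X^z Y), so Beatrice is X^Z X^z, giving P(X^Z X^z) = 1.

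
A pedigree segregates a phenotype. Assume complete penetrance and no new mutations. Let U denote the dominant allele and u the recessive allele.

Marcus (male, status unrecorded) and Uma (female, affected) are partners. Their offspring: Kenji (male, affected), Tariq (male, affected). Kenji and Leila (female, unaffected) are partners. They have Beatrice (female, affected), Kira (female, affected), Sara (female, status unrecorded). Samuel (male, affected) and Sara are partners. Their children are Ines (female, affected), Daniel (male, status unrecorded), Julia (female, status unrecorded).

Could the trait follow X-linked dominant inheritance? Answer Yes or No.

Yes

A consistent assignment under X-linked dominant exists: Marcus X^U Y, Uma X^U X^U, Kenji X^U Y, Tariq X^U Y, Leila X^u X^u, Beatrice X^U X^u, Kira X^U X^u, Sara X^U X^u, Samuel X^U Y, Ines X^U X^U, Daniel X^U Y, Julia X^U X^U.
In this assignment every recorded phenotype matches its genotype and every non-founder's genotype is obtainable from its parents' genotypes, so the pedigree is consistent.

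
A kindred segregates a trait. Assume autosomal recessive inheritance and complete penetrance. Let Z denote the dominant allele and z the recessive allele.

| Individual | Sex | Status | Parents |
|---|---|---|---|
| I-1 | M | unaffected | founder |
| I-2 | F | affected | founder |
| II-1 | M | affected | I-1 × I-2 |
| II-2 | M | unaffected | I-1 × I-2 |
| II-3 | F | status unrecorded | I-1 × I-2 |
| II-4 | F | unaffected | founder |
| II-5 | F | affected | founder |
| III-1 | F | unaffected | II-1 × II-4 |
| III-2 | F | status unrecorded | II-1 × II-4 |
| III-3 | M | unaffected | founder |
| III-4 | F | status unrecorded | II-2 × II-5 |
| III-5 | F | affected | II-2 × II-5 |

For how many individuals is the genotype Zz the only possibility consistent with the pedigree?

Obligate heterozygotes: I-1 is unaffected so carries Z and passed z to II-1 (zz), so I-1 is Zz; II-2 is unaffected so carries Z and received z from I-2 (zz), so II-2 is Zz; III-1 is unaffected so carries Z and received z from II-1 (zz), so III-1 is Zz.
Every other individual is either homozygous by phenotype or has at least one consistent homozygous assignment, so the count is 3.

3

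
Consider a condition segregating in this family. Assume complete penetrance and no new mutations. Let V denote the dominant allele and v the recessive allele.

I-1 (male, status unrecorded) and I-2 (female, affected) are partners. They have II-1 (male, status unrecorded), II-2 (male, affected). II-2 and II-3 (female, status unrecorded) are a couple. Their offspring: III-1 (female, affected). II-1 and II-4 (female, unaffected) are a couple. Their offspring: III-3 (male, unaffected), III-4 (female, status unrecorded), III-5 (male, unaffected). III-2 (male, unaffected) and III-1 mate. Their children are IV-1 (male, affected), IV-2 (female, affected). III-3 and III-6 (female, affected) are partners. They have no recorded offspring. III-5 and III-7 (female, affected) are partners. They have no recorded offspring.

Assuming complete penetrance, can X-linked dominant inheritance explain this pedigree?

Yes

A consistent assignment under X-linked dominant exists: I-1 X^V Y, I-2 X^V X^V, II-1 X^V Y, II-2 X^V Y, II-3 X^V X^V, II-4 X^v X^v, III-1 X^V X^V, III-2 X^v Y, III-3 X^v Y, III-4 X^V X^v, III-5 X^v Y, III-6 X^V X^V, III-7 X^V X^V, IV-1 X^V Y, IV-2 X^V X^v.
In this assignment every recorded phenotype matches its genotype and every non-founder's genotype is obtainable from its parents' genotypes, so the pedigree is consistent.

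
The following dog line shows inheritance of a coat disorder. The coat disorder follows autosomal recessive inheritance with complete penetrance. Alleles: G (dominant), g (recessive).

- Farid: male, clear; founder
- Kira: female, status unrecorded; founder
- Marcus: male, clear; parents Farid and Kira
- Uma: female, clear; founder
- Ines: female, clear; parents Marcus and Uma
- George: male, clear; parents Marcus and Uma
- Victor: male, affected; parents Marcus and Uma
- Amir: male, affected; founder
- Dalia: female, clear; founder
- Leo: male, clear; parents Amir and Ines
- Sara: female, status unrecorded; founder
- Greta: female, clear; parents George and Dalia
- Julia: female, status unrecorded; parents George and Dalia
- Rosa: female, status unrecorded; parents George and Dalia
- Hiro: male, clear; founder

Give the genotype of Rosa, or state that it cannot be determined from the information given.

cannot be determined

Rosa's phenotype is unrecorded, and no parent or child forces a single allele at both positions; consistent genotype assignments exist with Rosa as GG or Gg or gg.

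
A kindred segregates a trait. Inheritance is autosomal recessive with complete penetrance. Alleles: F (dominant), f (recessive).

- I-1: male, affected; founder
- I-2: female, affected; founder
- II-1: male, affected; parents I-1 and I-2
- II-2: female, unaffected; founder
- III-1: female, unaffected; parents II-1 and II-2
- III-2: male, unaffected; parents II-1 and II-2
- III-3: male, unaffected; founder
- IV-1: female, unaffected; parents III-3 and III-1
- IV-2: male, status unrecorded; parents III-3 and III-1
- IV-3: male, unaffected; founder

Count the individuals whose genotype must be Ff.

2

Obligate heterozygotes: III-1 is unaffected so carries F and received f from II-1 (ff), so III-1 is Ff; III-2 is unaffected so carries F and received f from II-1 (ff), so III-2 is Ff.
Every other individual is either homozygous by phenotype or has at least one consistent homozygous assignment, so the count is 2.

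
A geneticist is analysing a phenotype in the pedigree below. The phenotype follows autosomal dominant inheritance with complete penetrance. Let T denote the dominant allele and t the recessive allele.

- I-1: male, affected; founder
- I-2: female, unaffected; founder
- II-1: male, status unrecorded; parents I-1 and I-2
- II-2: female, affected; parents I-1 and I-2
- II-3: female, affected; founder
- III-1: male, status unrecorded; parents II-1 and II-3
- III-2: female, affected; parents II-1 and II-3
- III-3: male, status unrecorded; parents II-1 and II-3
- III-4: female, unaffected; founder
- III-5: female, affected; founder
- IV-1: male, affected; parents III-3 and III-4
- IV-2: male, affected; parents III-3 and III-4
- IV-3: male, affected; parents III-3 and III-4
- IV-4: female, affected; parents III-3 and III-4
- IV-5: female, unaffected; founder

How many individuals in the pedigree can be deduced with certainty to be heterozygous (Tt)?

5

Obligate heterozygotes: II-2 is affected so carries T and received t from I-2 (tt), so II-2 is Tt; IV-1 is affected so carries T and received t from III-4 (tt), so IV-1 is Tt; IV-2 is affected so carries T and received t from III-4 (tt), so IV-2 is Tt; IV-3 is affected so carries T and received t from III-4 (tt), so IV-3 is Tt; IV-4 is affected so carries T and received t from III-4 (tt), so IV-4 is Tt.
Every other individual is either homozygous by phenotype or has at least one consistent homozygous assignment, so the count is 5.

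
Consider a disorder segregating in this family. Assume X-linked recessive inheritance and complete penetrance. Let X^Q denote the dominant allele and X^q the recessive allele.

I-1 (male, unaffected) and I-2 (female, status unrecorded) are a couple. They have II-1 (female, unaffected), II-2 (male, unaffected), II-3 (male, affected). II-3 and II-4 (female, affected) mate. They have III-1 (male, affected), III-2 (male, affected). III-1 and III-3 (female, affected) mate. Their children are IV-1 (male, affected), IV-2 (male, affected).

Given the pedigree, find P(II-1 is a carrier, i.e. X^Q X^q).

1/2

I-1 is unaffected, so I-1 is X^Q Y.
I-2 passed Q to II-2 (X^Q Y) and passed q to II-3 (X^q Y), so I-2 is X^Q X^q.
Their cross gives offspring ratios 1/2 X^Q X^Q : 1/2 X^Q X^q. Conditioning on II-1 being unaffected, P(X^Q X^q) = 1/2 / 1 = 1/2.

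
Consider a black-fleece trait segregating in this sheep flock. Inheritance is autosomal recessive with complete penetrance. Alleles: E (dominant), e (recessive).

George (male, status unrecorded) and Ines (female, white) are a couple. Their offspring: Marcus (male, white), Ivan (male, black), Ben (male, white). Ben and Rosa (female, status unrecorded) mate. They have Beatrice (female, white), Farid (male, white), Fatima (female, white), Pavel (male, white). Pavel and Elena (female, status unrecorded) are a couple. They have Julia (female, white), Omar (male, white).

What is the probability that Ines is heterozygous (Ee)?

Ines is white so carries E and passed e to Ivan (ee), so Ines is Ee, giving P(Ee) = 1.

1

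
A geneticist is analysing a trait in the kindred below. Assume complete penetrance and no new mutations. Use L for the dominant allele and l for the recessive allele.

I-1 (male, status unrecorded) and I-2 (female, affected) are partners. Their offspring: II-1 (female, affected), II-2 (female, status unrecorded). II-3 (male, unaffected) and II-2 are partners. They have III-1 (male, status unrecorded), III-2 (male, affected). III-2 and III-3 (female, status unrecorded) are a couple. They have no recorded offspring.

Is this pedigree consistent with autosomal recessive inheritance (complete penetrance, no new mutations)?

Yes

A consistent assignment under autosomal recessive exists: I-1 Ll, I-2 ll, II-1 ll, II-2 Ll, II-3 Ll, III-1 LL, III-2 ll, III-3 LL.
In this assignment every recorded phenotype matches its genotype and every non-founder's genotype is obtainable from its parents' genotypes, so the pedigree is consistent.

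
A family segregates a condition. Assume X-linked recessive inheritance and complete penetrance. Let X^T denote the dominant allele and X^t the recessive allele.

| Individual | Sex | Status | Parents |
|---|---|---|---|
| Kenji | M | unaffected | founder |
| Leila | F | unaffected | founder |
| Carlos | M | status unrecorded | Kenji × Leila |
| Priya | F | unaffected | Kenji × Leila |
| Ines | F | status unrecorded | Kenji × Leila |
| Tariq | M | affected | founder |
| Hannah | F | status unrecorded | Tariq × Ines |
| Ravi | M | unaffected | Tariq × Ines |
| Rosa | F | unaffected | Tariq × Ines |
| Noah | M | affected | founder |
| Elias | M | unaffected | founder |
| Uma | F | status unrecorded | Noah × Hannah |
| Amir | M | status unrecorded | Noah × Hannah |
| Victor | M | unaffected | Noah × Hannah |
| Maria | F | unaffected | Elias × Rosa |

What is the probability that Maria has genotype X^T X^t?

1/2

Elias is unaffected, so Elias is X^T Y.
Rosa is unaffected so carries T and received t from Tariq (X^t Y), so Rosa is X^T X^t.
Their cross gives offspring ratios 1/2 X^T X^T : 1/2 X^T X^t. Conditioning on Maria being unaffected, P(X^T X^t) = 1/2 / 1 = 1/2.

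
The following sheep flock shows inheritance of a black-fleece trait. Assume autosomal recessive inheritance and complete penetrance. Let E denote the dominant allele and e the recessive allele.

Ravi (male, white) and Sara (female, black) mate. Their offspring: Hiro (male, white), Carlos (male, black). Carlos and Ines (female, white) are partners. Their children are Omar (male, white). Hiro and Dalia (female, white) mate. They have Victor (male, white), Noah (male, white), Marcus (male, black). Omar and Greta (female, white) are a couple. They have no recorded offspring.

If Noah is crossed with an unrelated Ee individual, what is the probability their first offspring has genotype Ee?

Hiro is white so carries E and received e from Sara (ee), so Hiro is Ee.
Dalia is white so carries E and passed e to Marcus (ee), so Dalia is Ee.
Noah is a white offspring of Hiro (Ee) × Dalia (Ee), whose cross gives 1/4 EE : 1/2 Ee : 1/4 ee; conditioning on being white, Noah is EE with probability 1/3, Ee with probability 2/3.
Summing over parental genotype combinations, P(offspring has genotype Ee) = 1/3·1/2 + 2/3·1/2 = 1/2.

1/2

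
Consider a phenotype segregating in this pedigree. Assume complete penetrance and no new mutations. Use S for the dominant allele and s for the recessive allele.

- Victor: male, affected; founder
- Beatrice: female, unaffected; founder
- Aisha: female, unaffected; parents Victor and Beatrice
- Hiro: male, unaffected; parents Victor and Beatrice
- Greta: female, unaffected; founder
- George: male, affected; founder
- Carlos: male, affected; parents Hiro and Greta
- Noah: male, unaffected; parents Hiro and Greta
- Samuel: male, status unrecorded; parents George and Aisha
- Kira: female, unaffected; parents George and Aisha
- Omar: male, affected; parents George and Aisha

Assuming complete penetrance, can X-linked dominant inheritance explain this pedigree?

No

Under X-linked dominant, Aisha (unaffected, female) cannot arise from Victor (affected) × Beatrice (unaffected).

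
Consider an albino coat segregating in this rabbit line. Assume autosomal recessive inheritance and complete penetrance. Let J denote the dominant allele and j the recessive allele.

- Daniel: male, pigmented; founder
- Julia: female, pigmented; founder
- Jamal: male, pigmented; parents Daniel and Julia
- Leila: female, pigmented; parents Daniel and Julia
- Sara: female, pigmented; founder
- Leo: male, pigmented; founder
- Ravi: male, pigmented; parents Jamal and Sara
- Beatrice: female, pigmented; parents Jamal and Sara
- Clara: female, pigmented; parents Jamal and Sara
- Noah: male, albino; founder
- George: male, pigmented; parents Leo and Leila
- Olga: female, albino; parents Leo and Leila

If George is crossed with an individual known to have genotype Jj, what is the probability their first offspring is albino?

1/6

Leo is pigmented so carries J and passed j to Olga (jj), so Leo is Jj.
Leila is pigmented so carries J and passed j to Olga (jj), so Leila is Jj.
George is a pigmented offspring of Leo (Jj) × Leila (Jj), whose cross gives 1/4 JJ : 1/2 Jj : 1/4 jj; conditioning on being pigmented, George is JJ with probability 1/3, Jj with probability 2/3.
Summing over parental genotype combinations, P(offspring is albino) = 2/3·1/4 = 1/6.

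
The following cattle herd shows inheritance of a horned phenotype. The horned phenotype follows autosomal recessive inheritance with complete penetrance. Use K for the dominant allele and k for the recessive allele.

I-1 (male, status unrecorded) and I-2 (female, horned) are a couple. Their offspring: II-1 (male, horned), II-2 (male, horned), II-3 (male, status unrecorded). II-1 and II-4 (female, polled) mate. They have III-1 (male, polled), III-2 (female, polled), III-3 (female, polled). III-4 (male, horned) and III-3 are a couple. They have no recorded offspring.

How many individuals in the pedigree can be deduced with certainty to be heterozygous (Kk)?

3

Obligate heterozygotes: III-1 is polled so carries K and received k from II-1 (kk), so III-1 is Kk; III-2 is polled so carries K and received k from II-1 (kk), so III-2 is Kk; III-3 is polled so carries K and received k from II-1 (kk), so III-3 is Kk.
Every other individual is either homozygous by phenotype or has at least one consistent homozygous assignment, so the count is 3.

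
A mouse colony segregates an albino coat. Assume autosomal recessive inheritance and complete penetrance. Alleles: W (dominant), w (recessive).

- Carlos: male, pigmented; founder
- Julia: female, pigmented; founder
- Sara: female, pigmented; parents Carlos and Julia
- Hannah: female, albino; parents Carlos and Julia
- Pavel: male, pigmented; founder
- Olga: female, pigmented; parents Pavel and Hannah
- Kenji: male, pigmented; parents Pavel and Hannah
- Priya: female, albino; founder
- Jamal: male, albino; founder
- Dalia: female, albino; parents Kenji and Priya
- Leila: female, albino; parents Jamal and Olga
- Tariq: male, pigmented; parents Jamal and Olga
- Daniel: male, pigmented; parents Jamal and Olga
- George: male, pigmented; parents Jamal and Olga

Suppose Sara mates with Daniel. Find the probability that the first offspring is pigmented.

Carlos is pigmented so carries W and passed w to Hannah (ww), so Carlos is Ww.
Julia is pigmented so carries W and passed w to Hannah (ww), so Julia is Ww.
Sara is a pigmented offspring of Carlos (Ww) × Julia (Ww), whose cross gives 1/4 WW : 1/2 Ww : 1/4 ww; conditioning on being pigmented, Sara is WW with probability 1/3, Ww with probability 2/3.
Daniel is pigmented so carries W and received w from Jamal (ww), so Daniel is Ww.
Summing over parental genotype combinations, P(offspring is pigmented) = 1/3·1 + 2/3·3/4 = 5/6.

5/6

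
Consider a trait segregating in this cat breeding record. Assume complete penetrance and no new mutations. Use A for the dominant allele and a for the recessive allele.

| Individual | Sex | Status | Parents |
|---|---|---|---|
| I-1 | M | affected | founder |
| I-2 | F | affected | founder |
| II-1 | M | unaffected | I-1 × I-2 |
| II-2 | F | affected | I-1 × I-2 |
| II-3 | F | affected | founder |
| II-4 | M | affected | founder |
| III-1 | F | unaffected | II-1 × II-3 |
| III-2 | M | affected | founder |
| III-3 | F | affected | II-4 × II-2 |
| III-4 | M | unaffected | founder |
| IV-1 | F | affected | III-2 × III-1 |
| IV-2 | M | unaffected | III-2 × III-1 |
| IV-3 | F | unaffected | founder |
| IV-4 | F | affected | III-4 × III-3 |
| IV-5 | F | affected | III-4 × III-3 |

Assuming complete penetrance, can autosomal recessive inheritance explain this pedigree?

Under autosomal recessive, II-1 (unaffected, male) cannot arise from I-1 (affected) × I-2 (affected).

No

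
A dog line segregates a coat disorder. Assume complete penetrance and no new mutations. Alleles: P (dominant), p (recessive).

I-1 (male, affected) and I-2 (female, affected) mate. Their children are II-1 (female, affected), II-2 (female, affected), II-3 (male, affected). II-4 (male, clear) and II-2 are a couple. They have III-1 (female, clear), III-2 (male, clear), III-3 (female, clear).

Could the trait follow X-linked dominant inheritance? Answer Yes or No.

Yes

A consistent assignment under X-linked dominant exists: I-1 X^P Y, I-2 X^P X^p, II-1 X^P X^P, II-2 X^P X^p, II-3 X^P Y, II-4 X^p Y, III-1 X^p X^p, III-2 X^p Y, III-3 X^p X^p.
In this assignment every recorded phenotype matches its genotype and every non-founder's genotype is obtainable from its parents' genotypes, so the pedigree is consistent.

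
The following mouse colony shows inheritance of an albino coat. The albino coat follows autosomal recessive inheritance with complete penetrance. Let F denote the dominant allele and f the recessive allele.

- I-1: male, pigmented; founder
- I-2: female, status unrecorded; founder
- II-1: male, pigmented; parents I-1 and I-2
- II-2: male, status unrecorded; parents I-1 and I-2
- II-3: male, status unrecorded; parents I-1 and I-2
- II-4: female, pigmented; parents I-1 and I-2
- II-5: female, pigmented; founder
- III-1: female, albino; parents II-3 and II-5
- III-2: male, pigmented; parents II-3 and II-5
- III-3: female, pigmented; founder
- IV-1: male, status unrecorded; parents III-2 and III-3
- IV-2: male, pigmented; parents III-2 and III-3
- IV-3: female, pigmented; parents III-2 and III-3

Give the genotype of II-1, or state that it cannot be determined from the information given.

cannot be determined

II-1's phenotype allows FF or Ff, and no parent or child forces a single allele at both positions; consistent genotype assignments exist with II-1 as FF or Ff.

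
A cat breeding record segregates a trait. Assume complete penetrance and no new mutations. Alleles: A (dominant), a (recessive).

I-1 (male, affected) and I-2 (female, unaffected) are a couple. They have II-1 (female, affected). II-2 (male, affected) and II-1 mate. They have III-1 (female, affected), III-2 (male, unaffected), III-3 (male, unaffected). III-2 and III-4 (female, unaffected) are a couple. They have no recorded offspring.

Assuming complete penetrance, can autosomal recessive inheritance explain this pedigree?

Under autosomal recessive, III-2 (unaffected, male) cannot arise from II-2 (affected) × II-1 (affected).

No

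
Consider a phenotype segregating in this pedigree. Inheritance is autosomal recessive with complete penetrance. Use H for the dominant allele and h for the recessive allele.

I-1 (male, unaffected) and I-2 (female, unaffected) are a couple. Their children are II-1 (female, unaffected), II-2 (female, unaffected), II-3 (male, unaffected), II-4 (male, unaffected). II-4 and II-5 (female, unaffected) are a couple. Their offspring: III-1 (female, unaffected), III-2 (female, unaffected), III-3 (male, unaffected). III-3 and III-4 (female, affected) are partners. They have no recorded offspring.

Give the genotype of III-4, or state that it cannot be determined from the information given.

III-4 is affected, so III-4 is hh.

hh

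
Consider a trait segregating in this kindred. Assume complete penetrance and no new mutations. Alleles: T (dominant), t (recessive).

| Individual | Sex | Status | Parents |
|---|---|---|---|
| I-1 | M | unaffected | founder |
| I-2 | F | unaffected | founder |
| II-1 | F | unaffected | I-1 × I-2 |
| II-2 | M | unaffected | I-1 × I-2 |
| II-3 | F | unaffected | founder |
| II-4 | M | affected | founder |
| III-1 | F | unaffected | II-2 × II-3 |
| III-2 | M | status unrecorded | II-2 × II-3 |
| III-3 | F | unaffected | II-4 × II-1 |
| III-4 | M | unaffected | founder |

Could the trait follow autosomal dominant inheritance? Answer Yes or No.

Yes

A consistent assignment under autosomal dominant exists: I-1 tt, I-2 tt, II-1 tt, II-2 tt, II-3 tt, II-4 Tt, III-1 tt, III-2 tt, III-3 tt, III-4 tt.
In this assignment every recorded phenotype matches its genotype and every non-founder's genotype is obtainable from its parents' genotypes, so the pedigree is consistent.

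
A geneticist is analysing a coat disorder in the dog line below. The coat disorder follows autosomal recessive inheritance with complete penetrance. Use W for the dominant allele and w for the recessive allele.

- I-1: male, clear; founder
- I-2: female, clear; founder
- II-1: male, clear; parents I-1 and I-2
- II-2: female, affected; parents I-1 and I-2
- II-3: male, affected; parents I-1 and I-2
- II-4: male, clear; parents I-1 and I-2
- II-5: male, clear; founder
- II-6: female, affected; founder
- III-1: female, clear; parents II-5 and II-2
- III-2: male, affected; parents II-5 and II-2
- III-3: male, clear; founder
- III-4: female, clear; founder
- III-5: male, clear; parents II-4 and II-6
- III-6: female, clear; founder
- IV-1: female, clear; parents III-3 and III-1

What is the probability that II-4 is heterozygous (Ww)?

1/2

I-1 is clear so carries W and passed w to II-2 (ww), so I-1 is Ww.
I-2 is clear so carries W and passed w to II-2 (ww), so I-2 is Ww.
Their cross gives offspring ratios 1/4 WW : 1/2 Ww : 1/4 ww. Conditioning on II-4 being clear, P(Ww) = 1/2 / 3/4 = 2/3 before taking II-4's own offspring into account.
II-6 is affected, so II-6 is ww.
Now use II-4's offspring. Probability of each recorded status — clear son III-5: 1/2 if II-4 is Ww, 1 if WW.
Bayes: P(Ww) = 2/3·1/2 / (2/3·1/2 + 1/3·1) = 1/2.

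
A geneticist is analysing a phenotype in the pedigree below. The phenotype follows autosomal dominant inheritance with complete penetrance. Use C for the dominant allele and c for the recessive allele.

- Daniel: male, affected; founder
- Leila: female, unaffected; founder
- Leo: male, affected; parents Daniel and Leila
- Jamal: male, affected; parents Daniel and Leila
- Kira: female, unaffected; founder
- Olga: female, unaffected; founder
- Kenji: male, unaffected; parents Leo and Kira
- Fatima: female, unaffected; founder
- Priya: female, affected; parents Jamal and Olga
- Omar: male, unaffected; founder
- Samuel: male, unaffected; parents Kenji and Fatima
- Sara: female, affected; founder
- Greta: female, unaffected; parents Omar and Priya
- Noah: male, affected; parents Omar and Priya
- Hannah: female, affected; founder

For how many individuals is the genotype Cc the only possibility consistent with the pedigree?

4

Obligate heterozygotes: Leo is affected so carries C and received c from Leila (cc), so Leo is Cc; Jamal is affected so carries C and received c from Leila (cc), so Jamal is Cc; Priya is affected so carries C and received c from Olga (cc), so Priya is Cc; Noah is affected so carries C and received c from Omar (cc), so Noah is Cc.
Every other individual is either homozygous by phenotype or has at least one consistent homozygous assignment, so the count is 4.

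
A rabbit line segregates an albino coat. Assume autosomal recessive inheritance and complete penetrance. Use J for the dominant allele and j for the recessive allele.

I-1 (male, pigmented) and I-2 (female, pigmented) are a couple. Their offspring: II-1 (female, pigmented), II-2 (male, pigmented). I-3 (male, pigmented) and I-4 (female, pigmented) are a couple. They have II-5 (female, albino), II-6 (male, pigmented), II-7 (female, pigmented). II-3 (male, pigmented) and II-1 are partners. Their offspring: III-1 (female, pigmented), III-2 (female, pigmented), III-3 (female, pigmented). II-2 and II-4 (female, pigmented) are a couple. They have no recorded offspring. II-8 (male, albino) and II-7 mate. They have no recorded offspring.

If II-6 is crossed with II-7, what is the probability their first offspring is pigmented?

I-3 is pigmented so carries J and passed j to II-5 (jj), so I-3 is Jj.
I-4 is pigmented so carries J and passed j to II-5 (jj), so I-4 is Jj.
II-6 is a pigmented offspring of I-3 (Jj) × I-4 (Jj), whose cross gives 1/4 JJ : 1/2 Jj : 1/4 jj; conditioning on being pigmented, II-6 is JJ with probability 1/3, Jj with probability 2/3.
II-7 is a pigmented offspring of I-3 (Jj) × I-4 (Jj), whose cross gives 1/4 JJ : 1/2 Jj : 1/4 jj; conditioning on being pigmented, II-7 is JJ with probability 1/3, Jj with probability 2/3.
Summing over parental genotype combinations, P(offspring is pigmented) = 1/9·1 + 2/9·1 + 2/9·1 + 4/9·3/4 = 8/9.

8/9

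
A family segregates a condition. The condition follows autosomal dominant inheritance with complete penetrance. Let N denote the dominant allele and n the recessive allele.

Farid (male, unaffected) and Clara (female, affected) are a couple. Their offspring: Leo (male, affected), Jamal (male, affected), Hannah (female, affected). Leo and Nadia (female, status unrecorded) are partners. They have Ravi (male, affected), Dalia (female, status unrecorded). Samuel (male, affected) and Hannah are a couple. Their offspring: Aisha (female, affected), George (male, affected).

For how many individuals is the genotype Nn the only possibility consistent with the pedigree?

Obligate heterozygotes: Leo is affected so carries N and received n from Farid (nn), so Leo is Nn; Jamal is affected so carries N and received n from Farid (nn), so Jamal is Nn; Hannah is affected so carries N and received n from Farid (nn), so Hannah is Nn.
Every other individual is either homozygous by phenotype or has at least one consistent homozygous assignment, so the count is 3.

3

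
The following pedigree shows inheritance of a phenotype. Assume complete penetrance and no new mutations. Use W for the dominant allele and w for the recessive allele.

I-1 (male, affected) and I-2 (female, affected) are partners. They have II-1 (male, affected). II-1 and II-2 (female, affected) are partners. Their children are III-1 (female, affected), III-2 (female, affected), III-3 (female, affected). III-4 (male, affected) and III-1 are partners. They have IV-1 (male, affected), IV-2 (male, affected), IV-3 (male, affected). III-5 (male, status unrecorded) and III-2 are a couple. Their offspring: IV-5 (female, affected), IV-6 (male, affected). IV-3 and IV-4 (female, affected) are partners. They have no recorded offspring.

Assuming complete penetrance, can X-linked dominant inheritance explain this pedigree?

Yes

A consistent assignment under X-linked dominant exists: I-1 X^W Y, I-2 X^W X^W, II-1 X^W Y, II-2 X^W X^W, III-1 X^W X^W, III-2 X^W X^W, III-3 X^W X^W, III-4 X^W Y, III-5 X^W Y, IV-1 X^W Y, IV-2 X^W Y, IV-3 X^W Y, IV-4 X^W X^W, IV-5 X^W X^W, IV-6 X^W Y.
In this assignment every recorded phenotype matches its genotype and every non-founder's genotype is obtainable from its parents' genotypes, so the pedigree is consistent.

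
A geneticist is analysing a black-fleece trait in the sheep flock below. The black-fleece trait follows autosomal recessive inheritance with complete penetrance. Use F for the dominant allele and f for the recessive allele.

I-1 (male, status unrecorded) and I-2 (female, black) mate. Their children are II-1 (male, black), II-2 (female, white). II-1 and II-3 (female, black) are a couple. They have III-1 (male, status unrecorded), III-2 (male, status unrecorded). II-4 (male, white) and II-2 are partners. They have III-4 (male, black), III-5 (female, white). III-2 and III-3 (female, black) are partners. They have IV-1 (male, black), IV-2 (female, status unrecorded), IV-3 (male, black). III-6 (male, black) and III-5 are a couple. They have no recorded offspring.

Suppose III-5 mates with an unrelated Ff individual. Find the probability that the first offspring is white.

II-4 is white so carries F and passed f to III-4 (ff), so II-4 is Ff.
II-2 is white so carries F and received f from I-2 (ff), so II-2 is Ff.
III-5 is a white offspring of II-4 (Ff) × II-2 (Ff), whose cross gives 1/4 FF : 1/2 Ff : 1/4 ff; conditioning on being white, III-5 is FF with probability 1/3, Ff with probability 2/3.
Summing over parental genotype combinations, P(offspring is white) = 1/3·1 + 2/3·3/4 = 5/6.

5/6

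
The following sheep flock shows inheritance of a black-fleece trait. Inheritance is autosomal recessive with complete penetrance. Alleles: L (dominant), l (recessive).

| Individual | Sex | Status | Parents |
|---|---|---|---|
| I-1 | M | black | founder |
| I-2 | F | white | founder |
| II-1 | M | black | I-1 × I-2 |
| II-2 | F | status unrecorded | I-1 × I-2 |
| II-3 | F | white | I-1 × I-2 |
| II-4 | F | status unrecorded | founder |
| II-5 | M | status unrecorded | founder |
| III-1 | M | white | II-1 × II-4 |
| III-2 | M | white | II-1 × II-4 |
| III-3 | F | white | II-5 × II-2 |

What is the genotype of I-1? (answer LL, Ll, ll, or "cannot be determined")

ll

I-1 is black, so I-1 is ll.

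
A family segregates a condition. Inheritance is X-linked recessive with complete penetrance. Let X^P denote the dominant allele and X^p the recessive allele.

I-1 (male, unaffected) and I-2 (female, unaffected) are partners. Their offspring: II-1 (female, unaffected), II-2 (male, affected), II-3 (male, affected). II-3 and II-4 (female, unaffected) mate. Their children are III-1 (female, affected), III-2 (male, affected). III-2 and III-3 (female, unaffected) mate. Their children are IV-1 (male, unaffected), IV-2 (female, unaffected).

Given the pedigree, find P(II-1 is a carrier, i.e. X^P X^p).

1/2

I-1 is unaffected, so I-1 is X^P Y.
I-2 is unaffected so carries P and passed p to II-2 (X^p Y), so I-2 is X^P X^p.
Their cross gives offspring ratios 1/2 X^P X^P : 1/2 X^P X^p. Conditioning on II-1 being unaffected, P(X^P X^p) = 1/2 / 1 = 1/2.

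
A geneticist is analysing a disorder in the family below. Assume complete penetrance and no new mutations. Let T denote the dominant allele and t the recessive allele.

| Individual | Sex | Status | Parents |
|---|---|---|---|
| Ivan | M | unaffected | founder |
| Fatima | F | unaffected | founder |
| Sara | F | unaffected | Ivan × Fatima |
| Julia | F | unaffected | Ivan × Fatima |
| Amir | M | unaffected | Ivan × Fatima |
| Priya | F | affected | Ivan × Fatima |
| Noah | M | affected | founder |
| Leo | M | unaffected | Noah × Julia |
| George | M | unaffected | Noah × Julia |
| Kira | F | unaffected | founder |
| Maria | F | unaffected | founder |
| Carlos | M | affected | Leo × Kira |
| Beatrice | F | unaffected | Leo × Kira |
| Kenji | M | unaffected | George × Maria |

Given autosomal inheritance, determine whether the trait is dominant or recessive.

Ivan and Fatima are both unaffected yet have an affected child Priya. Under dominance, an affected child requires at least one affected parent, so the trait cannot be dominant.

recessive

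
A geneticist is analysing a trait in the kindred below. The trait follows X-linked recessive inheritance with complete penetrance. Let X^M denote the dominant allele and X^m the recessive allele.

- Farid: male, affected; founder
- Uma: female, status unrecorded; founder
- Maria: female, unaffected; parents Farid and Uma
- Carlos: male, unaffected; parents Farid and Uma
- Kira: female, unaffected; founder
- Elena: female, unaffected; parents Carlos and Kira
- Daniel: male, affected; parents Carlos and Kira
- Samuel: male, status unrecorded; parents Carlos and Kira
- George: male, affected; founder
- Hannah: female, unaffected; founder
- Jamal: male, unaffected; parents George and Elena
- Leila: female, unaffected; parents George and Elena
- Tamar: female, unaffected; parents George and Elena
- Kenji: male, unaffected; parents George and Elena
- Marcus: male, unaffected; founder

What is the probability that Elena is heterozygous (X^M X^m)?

1/17

Carlos is unaffected, so Carlos is X^M Y.
Kira is unaffected so carries M and passed m to Daniel (X^m Y), so Kira is X^M X^m.
Their cross gives offspring ratios 1/2 X^M X^M : 1/2 X^M X^m. Conditioning on Elena being unaffected, P(X^M X^m) = 1/2 / 1 = 1/2 before taking Elena's own offspring into account.
George is affected, so George is X^m Y.
Now use Elena's offspring. Probability of each recorded status — unaffected son Jamal: 1/2 if Elena is X^M X^m, 1 if X^M X^M; unaffected daughter Leila: 1/2 if Elena is X^M X^m, 1 if X^M X^M; unaffected daughter Tamar: 1/2 if Elena is X^M X^m, 1 if X^M X^M; unaffected son Kenji: 1/2 if Elena is X^M X^m, 1 if X^M X^M.
Bayes: P(X^M X^m) = 1/2·1/16 / (1/2·1/16 + 1/2·1) = 1/17.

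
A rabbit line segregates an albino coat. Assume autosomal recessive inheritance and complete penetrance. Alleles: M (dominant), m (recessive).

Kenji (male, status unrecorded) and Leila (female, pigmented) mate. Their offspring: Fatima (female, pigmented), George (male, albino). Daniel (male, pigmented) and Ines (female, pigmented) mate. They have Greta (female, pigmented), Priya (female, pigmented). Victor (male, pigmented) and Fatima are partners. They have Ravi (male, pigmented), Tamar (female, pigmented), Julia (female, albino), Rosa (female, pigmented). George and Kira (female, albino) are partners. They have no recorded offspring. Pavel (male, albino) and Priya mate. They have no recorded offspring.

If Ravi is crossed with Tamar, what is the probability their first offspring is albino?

1/9

Victor is pigmented so carries M and passed m to Julia (mm), so Victor is Mm.
Fatima is pigmented so carries M and passed m to Julia (mm), so Fatima is Mm.
Ravi is a pigmented offspring of Victor (Mm) × Fatima (Mm), whose cross gives 1/4 MM : 1/2 Mm : 1/4 mm; conditioning on being pigmented, Ravi is MM with probability 1/3, Mm with probability 2/3.
Tamar is a pigmented offspring of Victor (Mm) × Fatima (Mm), whose cross gives 1/4 MM : 1/2 Mm : 1/4 mm; conditioning on being pigmented, Tamar is MM with probability 1/3, Mm with probability 2/3.
Summing over parental genotype combinations, P(offspring is albino) = 4/9·1/4 = 1/9.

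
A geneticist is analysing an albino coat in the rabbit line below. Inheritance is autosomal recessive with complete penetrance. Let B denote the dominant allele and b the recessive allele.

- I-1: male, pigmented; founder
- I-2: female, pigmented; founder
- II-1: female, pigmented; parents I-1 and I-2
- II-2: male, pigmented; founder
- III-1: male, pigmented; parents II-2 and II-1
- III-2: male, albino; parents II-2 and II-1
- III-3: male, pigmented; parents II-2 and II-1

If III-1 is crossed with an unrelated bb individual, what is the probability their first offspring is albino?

II-2 is pigmented so carries B and passed b to III-2 (bb), so II-2 is Bb.
II-1 is pigmented so carries B and passed b to III-2 (bb), so II-1 is Bb.
III-1 is a pigmented offspring of II-2 (Bb) × II-1 (Bb), whose cross gives 1/4 BB : 1/2 Bb : 1/4 bb; conditioning on being pigmented, III-1 is BB with probability 1/3, Bb with probability 2/3.
Summing over parental genotype combinations, P(offspring is albino) = 2/3·1/2 = 1/3.

1/3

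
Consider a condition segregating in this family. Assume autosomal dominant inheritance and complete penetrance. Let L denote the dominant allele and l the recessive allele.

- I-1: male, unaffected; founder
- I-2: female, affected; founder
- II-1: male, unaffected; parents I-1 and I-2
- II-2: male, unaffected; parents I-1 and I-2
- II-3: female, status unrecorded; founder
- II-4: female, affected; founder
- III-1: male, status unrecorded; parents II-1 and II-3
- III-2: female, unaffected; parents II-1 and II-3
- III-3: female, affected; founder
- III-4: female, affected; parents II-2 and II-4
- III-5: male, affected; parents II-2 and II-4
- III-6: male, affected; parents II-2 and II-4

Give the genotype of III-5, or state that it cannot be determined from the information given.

Ll

From phenotype alone, III-5 is LL or Ll.
III-5 is affected so carries L and received l from II-2 (ll), so III-5 is Ll.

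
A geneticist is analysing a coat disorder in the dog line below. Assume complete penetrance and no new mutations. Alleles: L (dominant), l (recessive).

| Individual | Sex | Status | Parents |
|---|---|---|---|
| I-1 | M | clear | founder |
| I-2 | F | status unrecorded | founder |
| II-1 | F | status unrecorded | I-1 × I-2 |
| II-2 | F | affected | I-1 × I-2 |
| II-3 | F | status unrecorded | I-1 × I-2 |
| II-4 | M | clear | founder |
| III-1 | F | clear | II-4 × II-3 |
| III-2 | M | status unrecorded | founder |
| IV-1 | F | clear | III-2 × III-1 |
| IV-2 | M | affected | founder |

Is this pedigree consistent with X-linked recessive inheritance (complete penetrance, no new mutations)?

No

Under X-linked recessive, II-2 (affected, female) cannot arise from I-1 (clear) × I-2 (unrecorded).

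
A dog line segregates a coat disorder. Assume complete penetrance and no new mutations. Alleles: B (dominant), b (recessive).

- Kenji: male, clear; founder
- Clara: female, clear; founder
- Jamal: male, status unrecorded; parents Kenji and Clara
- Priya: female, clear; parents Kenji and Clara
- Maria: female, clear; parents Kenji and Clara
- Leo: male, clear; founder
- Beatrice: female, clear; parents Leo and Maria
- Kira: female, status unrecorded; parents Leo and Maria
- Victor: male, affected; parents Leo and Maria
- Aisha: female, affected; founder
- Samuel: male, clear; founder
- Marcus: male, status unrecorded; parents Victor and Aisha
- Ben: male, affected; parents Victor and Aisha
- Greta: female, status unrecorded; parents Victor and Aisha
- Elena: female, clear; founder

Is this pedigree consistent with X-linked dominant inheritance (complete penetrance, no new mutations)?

Under X-linked dominant, Victor (affected, male) cannot arise from Leo (clear) × Maria (clear).

No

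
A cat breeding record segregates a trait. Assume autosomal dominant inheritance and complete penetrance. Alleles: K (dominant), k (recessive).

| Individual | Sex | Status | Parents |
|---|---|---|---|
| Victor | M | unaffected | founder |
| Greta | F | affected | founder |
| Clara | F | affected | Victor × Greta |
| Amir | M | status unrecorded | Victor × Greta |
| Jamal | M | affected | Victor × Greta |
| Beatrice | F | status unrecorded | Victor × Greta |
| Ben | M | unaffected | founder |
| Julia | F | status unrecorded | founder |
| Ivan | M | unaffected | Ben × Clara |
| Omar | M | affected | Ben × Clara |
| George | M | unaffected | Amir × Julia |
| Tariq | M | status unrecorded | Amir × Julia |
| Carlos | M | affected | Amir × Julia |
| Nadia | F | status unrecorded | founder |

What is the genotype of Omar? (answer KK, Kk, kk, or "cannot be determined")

Kk

From phenotype alone, Omar is KK or Kk.
Omar is affected so carries K and received k from Ben (kk), so Omar is Kk.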